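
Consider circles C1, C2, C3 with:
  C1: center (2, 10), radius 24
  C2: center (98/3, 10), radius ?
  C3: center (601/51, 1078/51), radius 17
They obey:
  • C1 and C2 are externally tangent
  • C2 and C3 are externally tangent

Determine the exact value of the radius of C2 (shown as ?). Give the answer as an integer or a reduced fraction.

1. [ext C1·C2]  r_C2² + 48r_C2 − 3280/9 = 0  ⇒  r_C2 = 20/3 (r>0 drops 1)
2. [ext C2·C3]  r_C2² + 34r_C2 − 2440/9 = 0  ⇒  r_C2 = 20/3 (r>0 drops 1)

20/3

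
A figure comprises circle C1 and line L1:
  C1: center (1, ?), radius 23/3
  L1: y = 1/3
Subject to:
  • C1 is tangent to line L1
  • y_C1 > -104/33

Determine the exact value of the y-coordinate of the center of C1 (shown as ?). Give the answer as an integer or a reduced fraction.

1. [C1‖L1]  y_C1² − (2/3)y_C1 − 176/3 = 0  ⇒  y_C1 = -22/3 or 8
2. given y_C1 > -104/33: keep 8

8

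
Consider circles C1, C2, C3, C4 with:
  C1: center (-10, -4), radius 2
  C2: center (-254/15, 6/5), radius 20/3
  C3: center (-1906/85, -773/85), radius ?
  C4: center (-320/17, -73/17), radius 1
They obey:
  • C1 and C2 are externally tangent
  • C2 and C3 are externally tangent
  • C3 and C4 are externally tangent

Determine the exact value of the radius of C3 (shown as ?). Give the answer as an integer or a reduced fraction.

5

1. [ext C2·C3]  r_C3² + (40/3)r_C3 − 275/3 = 0  ⇒  r_C3 = 5 (r>0 drops 1)
2. [ext C3·C4]  r_C3² + 2r_C3 − 35 = 0  ⇒  r_C3 = 5 (r>0 drops 1)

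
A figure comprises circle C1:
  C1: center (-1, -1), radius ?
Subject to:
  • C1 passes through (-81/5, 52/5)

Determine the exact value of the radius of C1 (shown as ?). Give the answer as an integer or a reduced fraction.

19

1. [C1∋P]  r_C1² − 361 = 0  ⇒  r_C1 = 19 (r>0 drops 1)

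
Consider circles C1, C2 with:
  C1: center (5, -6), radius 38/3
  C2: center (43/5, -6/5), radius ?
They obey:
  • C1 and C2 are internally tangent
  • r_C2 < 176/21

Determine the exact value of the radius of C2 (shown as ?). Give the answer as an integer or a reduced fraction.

20/3

1. [int C1,C2]  r_C2² − (76/3)r_C2 + 1120/9 = 0  ⇒  r_C2 = 20/3 or 56/3
2. given r_C2 < 176/21: keep 20/3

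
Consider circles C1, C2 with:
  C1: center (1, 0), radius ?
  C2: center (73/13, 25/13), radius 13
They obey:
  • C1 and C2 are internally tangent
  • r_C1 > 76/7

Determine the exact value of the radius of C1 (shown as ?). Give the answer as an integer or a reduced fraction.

1. [int C1,C2]  r_C1² − 26r_C1 + 144 = 0  ⇒  r_C1 = 8 or 18
2. given r_C1 > 76/7: keep 18

18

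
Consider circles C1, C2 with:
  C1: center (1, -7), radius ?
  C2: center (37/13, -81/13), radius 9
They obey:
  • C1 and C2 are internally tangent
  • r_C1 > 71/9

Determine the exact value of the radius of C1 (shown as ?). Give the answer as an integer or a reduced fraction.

1. [int C1,C2]  r_C1² − 18r_C1 + 77 = 0  ⇒  r_C1 = 7 or 11
2. given r_C1 > 71/9: keep 11

11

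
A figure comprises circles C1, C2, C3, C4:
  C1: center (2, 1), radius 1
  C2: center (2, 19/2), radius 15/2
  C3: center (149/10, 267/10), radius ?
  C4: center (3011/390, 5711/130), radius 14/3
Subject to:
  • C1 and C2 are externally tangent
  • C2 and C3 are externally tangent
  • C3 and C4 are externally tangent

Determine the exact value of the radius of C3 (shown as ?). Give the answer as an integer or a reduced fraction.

14

1. [ext C2·C3]  r_C3² + 15r_C3 − 406 = 0  ⇒  r_C3 = 14 (r>0 drops 1)
2. [ext C3·C4]  r_C3² + (28/3)r_C3 − 980/3 = 0  ⇒  r_C3 = 14 (r>0 drops 1)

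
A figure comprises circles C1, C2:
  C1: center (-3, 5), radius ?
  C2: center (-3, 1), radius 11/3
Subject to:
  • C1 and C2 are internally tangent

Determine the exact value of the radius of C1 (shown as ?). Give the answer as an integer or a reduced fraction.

1. [int C1,C2]  r_C1² − (22/3)r_C1 − 23/9 = 0  ⇒  r_C1 = 23/3 (r>0 drops 1)

23/3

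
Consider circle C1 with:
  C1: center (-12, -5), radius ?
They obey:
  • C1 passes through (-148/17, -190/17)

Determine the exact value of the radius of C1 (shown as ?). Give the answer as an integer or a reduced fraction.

1. [C1∋P]  r_C1² − 49 = 0  ⇒  r_C1 = 7 (r>0 drops 1)

7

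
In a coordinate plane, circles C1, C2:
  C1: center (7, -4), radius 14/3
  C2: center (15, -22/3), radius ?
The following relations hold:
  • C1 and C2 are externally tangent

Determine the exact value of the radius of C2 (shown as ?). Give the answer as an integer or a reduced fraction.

1. [ext C1·C2]  r_C2² + (28/3)r_C2 − 160/3 = 0  ⇒  r_C2 = 4 (r>0 drops 1)

4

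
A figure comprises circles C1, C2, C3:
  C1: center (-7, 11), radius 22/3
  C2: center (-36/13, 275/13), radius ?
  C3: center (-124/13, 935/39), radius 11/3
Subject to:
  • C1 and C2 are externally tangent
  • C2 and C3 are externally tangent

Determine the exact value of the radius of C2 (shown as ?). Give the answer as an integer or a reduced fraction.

1. [ext C1·C2]  r_C2² + (44/3)r_C2 − 605/9 = 0  ⇒  r_C2 = 11/3 (r>0 drops 1)
2. [ext C2·C3]  r_C2² + (22/3)r_C2 − 121/3 = 0  ⇒  r_C2 = 11/3 (r>0 drops 1)

11/3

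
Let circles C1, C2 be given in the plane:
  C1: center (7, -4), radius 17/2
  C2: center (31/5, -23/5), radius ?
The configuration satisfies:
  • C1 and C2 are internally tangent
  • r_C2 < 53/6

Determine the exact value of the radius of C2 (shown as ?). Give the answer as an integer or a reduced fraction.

1. [int C1,C2]  r_C2² − 17r_C2 + 285/4 = 0  ⇒  r_C2 = 15/2 or 19/2
2. given r_C2 < 53/6: keep 15/2

15/2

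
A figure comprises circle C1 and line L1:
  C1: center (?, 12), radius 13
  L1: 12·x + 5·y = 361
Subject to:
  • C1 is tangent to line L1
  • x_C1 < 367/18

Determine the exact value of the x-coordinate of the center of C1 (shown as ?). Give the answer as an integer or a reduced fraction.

1. [C1‖L1]  x_C1² − (301/6)x_C1 + 2585/6 = 0  ⇒  x_C1 = 11 or 235/6
2. given x_C1 < 367/18: keep 11

11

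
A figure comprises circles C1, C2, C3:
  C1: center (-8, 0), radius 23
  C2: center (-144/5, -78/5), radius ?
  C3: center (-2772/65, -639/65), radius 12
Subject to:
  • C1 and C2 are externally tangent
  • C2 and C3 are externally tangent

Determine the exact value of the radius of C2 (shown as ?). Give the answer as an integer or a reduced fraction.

1. [ext C1·C2]  r_C2² + 46r_C2 − 147 = 0  ⇒  r_C2 = 3 (r>0 drops 1)
2. [ext C2·C3]  r_C2² + 24r_C2 − 81 = 0  ⇒  r_C2 = 3 (r>0 drops 1)

3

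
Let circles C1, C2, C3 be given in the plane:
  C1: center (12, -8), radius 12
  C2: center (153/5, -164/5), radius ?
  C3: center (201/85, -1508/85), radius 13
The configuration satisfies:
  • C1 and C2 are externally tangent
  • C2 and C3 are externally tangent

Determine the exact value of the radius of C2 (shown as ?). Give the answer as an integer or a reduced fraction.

1. [ext C1·C2]  r_C2² + 24r_C2 − 817 = 0  ⇒  r_C2 = 19 (r>0 drops 1)
2. [ext C2·C3]  r_C2² + 26r_C2 − 855 = 0  ⇒  r_C2 = 19 (r>0 drops 1)

19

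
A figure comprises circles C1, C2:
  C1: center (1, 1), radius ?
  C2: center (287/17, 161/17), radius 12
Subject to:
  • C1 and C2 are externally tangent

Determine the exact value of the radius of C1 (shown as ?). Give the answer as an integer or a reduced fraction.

1. [ext C1·C2]  r_C1² + 24r_C1 − 180 = 0  ⇒  r_C1 = 6 (r>0 drops 1)

6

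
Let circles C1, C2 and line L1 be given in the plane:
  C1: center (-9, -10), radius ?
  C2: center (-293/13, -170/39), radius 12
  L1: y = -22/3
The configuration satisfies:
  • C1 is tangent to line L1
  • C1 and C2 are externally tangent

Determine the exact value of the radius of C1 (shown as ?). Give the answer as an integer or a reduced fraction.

1. [C1‖L1]  r_C1² − 64/9 = 0  ⇒  r_C1 = 8/3 (r>0 drops 1)
2. [ext C1·C2]  r_C1² + 24r_C1 − 640/9 = 0  ⇒  r_C1 = 8/3 (r>0 drops 1)

8/3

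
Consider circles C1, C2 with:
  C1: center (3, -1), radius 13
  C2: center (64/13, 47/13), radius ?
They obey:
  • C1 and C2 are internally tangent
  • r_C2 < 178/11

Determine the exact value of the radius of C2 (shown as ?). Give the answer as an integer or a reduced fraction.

8

1. [int C1,C2]  r_C2² − 26r_C2 + 144 = 0  ⇒  r_C2 = 8 or 18
2. given r_C2 < 178/11: keep 8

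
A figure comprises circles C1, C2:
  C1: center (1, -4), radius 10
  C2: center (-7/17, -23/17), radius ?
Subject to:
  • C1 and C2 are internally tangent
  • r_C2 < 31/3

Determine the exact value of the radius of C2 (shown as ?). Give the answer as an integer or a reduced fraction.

1. [int C1,C2]  r_C2² − 20r_C2 + 91 = 0  ⇒  r_C2 = 7 or 13
2. given r_C2 < 31/3: keep 7

7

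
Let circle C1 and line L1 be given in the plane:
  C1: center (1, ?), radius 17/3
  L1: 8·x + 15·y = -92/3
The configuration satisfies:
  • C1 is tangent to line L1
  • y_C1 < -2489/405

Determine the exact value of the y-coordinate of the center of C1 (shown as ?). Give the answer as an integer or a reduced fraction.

-9

1. [C1‖L1]  y_C1² + (232/45)y_C1 − 173/5 = 0  ⇒  y_C1 = -9 or 173/45
2. given y_C1 < -2489/405: keep -9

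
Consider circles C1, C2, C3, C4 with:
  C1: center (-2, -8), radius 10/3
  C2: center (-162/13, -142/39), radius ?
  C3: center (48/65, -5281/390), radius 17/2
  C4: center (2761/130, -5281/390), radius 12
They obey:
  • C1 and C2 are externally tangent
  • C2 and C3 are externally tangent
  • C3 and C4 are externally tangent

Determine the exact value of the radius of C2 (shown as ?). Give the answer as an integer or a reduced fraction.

8

1. [ext C1·C2]  r_C2² + (20/3)r_C2 − 352/3 = 0  ⇒  r_C2 = 8 (r>0 drops 1)
2. [ext C2·C3]  r_C2² + 17r_C2 − 200 = 0  ⇒  r_C2 = 8 (r>0 drops 1)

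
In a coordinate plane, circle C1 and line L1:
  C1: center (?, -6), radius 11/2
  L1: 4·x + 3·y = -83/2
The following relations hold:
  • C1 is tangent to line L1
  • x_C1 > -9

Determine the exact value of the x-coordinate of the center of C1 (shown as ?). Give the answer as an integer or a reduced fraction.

1

1. [C1‖L1]  x_C1² + (47/4)x_C1 − 51/4 = 0  ⇒  x_C1 = -51/4 or 1
2. given x_C1 > -9: keep 1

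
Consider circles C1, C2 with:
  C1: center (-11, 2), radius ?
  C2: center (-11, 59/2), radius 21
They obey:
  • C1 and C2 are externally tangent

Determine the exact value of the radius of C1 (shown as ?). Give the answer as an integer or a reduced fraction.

1. [ext C1·C2]  r_C1² + 42r_C1 − 1261/4 = 0  ⇒  r_C1 = 13/2 (r>0 drops 1)

13/2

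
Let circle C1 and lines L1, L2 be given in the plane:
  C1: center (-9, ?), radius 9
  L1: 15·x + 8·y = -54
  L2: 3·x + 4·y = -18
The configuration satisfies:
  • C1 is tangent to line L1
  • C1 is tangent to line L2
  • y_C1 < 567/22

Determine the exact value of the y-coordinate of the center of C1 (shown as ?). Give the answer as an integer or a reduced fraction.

1. [C1‖L1]  y_C1² − (81/4)y_C1 − 1053/4 = 0  ⇒  y_C1 = -9 or 117/4
2. [C1‖L2]  y_C1² − (9/2)y_C1 − 243/2 = 0  ⇒  y_C1 = -9 or 27/2

-9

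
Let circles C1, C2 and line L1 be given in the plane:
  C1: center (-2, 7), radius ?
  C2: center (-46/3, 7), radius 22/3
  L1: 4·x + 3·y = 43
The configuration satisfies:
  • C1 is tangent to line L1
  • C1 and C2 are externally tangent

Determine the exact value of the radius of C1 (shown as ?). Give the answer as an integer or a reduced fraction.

6

1. [C1‖L1]  r_C1² − 36 = 0  ⇒  r_C1 = 6 (r>0 drops 1)
2. [ext C1·C2]  r_C1² + (44/3)r_C1 − 124 = 0  ⇒  r_C1 = 6 (r>0 drops 1)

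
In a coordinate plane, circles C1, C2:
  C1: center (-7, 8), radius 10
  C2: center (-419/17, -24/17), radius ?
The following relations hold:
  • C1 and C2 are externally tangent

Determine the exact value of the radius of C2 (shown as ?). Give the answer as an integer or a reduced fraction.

1. [ext C1·C2]  r_C2² + 20r_C2 − 300 = 0  ⇒  r_C2 = 10 (r>0 drops 1)

10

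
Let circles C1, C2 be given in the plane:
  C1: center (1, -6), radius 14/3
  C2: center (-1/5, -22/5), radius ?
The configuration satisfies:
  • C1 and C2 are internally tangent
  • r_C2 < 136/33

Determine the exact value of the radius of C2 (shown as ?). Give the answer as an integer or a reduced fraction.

8/3

1. [int C1,C2]  r_C2² − (28/3)r_C2 + 160/9 = 0  ⇒  r_C2 = 8/3 or 20/3
2. given r_C2 < 136/33: keep 8/3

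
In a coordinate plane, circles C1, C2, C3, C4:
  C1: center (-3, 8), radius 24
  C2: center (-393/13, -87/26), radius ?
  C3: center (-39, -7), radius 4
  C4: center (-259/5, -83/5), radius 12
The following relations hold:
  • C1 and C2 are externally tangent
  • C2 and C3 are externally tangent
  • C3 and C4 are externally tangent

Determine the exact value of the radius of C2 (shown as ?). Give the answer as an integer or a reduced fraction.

1. [ext C1·C2]  r_C2² + 48r_C2 − 1177/4 = 0  ⇒  r_C2 = 11/2 (r>0 drops 1)
2. [ext C2·C3]  r_C2² + 8r_C2 − 297/4 = 0  ⇒  r_C2 = 11/2 (r>0 drops 1)

11/2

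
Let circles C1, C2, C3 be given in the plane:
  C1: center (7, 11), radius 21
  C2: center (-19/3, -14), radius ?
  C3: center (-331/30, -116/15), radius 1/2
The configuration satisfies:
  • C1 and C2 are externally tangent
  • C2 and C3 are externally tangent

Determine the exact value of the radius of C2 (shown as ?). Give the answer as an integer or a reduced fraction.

22/3

1. [ext C1·C2]  r_C2² + 42r_C2 − 3256/9 = 0  ⇒  r_C2 = 22/3 (r>0 drops 1)
2. [ext C2·C3]  r_C2² + 1r_C2 − 550/9 = 0  ⇒  r_C2 = 22/3 (r>0 drops 1)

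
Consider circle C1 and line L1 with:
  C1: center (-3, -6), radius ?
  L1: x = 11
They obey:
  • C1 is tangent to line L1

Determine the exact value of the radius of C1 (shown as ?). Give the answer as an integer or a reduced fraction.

1. [C1‖L1]  r_C1² − 196 = 0  ⇒  r_C1 = 14 (r>0 drops 1)

14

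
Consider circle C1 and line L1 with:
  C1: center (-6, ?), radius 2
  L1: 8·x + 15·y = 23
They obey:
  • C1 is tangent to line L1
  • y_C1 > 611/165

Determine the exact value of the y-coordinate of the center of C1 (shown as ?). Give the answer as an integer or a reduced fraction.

1. [C1‖L1]  y_C1² − (142/15)y_C1 + 259/15 = 0  ⇒  y_C1 = 37/15 or 7
2. given y_C1 > 611/165: keep 7

7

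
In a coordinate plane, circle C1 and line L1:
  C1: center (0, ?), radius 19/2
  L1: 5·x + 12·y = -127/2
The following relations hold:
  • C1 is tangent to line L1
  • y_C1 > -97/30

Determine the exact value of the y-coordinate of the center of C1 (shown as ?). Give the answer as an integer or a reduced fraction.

1. [C1‖L1]  y_C1² + (127/12)y_C1 − 935/12 = 0  ⇒  y_C1 = -187/12 or 5
2. given y_C1 > -97/30: keep 5

5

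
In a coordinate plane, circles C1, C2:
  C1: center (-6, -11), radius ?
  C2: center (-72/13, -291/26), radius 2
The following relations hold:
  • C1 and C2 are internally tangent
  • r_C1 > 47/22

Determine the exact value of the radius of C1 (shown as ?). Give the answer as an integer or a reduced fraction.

1. [int C1,C2]  r_C1² − 4r_C1 + 15/4 = 0  ⇒  r_C1 = 3/2 or 5/2
2. given r_C1 > 47/22: keep 5/2

5/2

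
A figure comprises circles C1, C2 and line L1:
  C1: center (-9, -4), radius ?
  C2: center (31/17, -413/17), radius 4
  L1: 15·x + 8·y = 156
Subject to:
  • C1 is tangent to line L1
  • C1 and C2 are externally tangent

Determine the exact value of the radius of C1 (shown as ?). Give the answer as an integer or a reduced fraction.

19

1. [C1‖L1]  r_C1² − 361 = 0  ⇒  r_C1 = 19 (r>0 drops 1)
2. [ext C1·C2]  r_C1² + 8r_C1 − 513 = 0  ⇒  r_C1 = 19 (r>0 drops 1)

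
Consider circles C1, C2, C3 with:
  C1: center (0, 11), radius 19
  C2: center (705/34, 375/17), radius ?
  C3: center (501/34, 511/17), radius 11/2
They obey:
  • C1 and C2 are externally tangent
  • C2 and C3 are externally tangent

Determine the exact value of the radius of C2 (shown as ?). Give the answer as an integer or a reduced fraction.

9/2

1. [ext C1·C2]  r_C2² + 38r_C2 − 765/4 = 0  ⇒  r_C2 = 9/2 (r>0 drops 1)
2. [ext C2·C3]  r_C2² + 11r_C2 − 279/4 = 0  ⇒  r_C2 = 9/2 (r>0 drops 1)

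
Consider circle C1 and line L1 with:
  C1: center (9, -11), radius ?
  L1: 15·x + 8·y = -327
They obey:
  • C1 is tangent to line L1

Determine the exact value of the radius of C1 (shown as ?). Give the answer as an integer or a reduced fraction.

22

1. [C1‖L1]  r_C1² − 484 = 0  ⇒  r_C1 = 22 (r>0 drops 1)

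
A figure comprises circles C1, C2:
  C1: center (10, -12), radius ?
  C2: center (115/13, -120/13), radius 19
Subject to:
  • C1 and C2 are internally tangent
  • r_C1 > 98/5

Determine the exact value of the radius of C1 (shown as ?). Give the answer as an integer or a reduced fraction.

22

1. [int C1,C2]  r_C1² − 38r_C1 + 352 = 0  ⇒  r_C1 = 16 or 22
2. given r_C1 > 98/5: keep 22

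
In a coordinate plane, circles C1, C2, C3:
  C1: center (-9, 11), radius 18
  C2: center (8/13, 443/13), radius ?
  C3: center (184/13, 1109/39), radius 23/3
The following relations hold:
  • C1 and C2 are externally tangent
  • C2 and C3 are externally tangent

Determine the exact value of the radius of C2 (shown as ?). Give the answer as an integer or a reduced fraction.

1. [ext C1·C2]  r_C2² + 36r_C2 − 301 = 0  ⇒  r_C2 = 7 (r>0 drops 1)
2. [ext C2·C3]  r_C2² + (46/3)r_C2 − 469/3 = 0  ⇒  r_C2 = 7 (r>0 drops 1)

7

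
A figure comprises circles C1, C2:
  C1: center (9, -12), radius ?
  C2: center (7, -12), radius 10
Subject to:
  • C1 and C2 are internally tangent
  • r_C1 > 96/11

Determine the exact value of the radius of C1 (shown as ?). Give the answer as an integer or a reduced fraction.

12

1. [int C1,C2]  r_C1² − 20r_C1 + 96 = 0  ⇒  r_C1 = 8 or 12
2. given r_C1 > 96/11: keep 12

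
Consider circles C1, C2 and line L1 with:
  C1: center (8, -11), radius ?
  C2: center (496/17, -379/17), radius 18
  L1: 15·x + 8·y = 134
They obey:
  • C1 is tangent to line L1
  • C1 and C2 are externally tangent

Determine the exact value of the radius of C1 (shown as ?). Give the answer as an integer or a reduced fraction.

6

1. [C1‖L1]  r_C1² − 36 = 0  ⇒  r_C1 = 6 (r>0 drops 1)
2. [ext C1·C2]  r_C1² + 36r_C1 − 252 = 0  ⇒  r_C1 = 6 (r>0 drops 1)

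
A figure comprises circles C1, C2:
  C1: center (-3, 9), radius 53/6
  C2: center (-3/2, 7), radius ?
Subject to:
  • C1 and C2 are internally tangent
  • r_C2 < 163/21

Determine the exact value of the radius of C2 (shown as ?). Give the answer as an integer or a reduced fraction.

1. [int C1,C2]  r_C2² − (53/3)r_C2 + 646/9 = 0  ⇒  r_C2 = 19/3 or 34/3
2. given r_C2 < 163/21: keep 19/3

19/3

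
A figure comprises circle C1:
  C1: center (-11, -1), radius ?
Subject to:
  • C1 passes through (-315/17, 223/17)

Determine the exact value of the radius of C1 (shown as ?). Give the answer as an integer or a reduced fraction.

1. [C1∋P]  r_C1² − 256 = 0  ⇒  r_C1 = 16 (r>0 drops 1)

16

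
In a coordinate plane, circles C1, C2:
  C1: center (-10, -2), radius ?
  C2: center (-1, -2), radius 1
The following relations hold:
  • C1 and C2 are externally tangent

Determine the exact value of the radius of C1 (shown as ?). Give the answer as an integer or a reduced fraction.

1. [ext C1·C2]  r_C1² + 2r_C1 − 80 = 0  ⇒  r_C1 = 8 (r>0 drops 1)

8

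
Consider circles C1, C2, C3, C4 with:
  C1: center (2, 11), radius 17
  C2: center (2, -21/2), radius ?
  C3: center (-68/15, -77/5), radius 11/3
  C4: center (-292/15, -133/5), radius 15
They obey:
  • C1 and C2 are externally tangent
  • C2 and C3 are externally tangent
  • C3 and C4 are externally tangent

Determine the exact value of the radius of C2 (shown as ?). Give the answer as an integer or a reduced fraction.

9/2

1. [ext C1·C2]  r_C2² + 34r_C2 − 693/4 = 0  ⇒  r_C2 = 9/2 (r>0 drops 1)
2. [ext C2·C3]  r_C2² + (22/3)r_C2 − 213/4 = 0  ⇒  r_C2 = 9/2 (r>0 drops 1)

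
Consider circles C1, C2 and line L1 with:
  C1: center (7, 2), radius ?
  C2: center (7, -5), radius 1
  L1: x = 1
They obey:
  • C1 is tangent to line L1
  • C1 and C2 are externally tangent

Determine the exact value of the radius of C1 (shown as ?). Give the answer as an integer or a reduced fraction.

1. [C1‖L1]  r_C1² − 36 = 0  ⇒  r_C1 = 6 (r>0 drops 1)
2. [ext C1·C2]  r_C1² + 2r_C1 − 48 = 0  ⇒  r_C1 = 6 (r>0 drops 1)

6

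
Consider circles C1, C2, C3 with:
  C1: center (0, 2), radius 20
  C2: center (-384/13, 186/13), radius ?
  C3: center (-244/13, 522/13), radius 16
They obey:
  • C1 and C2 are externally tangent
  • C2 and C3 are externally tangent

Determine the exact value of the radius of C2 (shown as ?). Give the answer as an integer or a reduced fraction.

1. [ext C1·C2]  r_C2² + 40r_C2 − 624 = 0  ⇒  r_C2 = 12 (r>0 drops 1)
2. [ext C2·C3]  r_C2² + 32r_C2 − 528 = 0  ⇒  r_C2 = 12 (r>0 drops 1)

12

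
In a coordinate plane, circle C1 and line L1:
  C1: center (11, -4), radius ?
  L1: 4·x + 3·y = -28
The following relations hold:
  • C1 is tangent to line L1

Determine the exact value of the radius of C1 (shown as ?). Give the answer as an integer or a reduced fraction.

12

1. [C1‖L1]  r_C1² − 144 = 0  ⇒  r_C1 = 12 (r>0 drops 1)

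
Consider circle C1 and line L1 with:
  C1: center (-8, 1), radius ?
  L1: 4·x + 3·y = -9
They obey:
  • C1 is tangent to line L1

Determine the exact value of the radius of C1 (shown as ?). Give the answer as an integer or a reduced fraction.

4

1. [C1‖L1]  r_C1² − 16 = 0  ⇒  r_C1 = 4 (r>0 drops 1)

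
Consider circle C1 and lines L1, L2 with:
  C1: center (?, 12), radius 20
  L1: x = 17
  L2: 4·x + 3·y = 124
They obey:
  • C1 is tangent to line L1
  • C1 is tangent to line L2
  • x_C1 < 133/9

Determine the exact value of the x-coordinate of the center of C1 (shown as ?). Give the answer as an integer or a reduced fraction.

1. [C1‖L1]  x_C1² − 34x_C1 − 111 = 0  ⇒  x_C1 = -3 or 37
2. [C1‖L2]  x_C1² − 44x_C1 − 141 = 0  ⇒  x_C1 = -3 or 47

-3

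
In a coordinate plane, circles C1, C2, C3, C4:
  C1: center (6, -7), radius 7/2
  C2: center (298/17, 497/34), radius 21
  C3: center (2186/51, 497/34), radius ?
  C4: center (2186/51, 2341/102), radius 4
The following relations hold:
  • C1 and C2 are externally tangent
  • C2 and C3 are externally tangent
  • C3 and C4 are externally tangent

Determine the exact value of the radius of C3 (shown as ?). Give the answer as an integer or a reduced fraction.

13/3

1. [ext C2·C3]  r_C3² + 42r_C3 − 1807/9 = 0  ⇒  r_C3 = 13/3 (r>0 drops 1)
2. [ext C3·C4]  r_C3² + 8r_C3 − 481/9 = 0  ⇒  r_C3 = 13/3 (r>0 drops 1)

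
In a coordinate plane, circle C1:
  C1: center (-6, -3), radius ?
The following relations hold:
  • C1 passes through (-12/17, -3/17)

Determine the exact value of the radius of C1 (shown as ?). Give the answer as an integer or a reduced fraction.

6

1. [C1∋P]  r_C1² − 36 = 0  ⇒  r_C1 = 6 (r>0 drops 1)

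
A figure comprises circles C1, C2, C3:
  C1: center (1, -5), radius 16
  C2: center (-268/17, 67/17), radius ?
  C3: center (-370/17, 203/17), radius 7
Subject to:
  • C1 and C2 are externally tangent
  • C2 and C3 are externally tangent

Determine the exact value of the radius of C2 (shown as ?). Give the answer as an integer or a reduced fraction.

1. [ext C1·C2]  r_C2² + 32r_C2 − 105 = 0  ⇒  r_C2 = 3 (r>0 drops 1)
2. [ext C2·C3]  r_C2² + 14r_C2 − 51 = 0  ⇒  r_C2 = 3 (r>0 drops 1)

3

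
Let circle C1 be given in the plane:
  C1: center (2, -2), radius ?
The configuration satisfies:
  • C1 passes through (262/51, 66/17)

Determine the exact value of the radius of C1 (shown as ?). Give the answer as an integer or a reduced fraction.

20/3

1. [C1∋P]  r_C1² − 400/9 = 0  ⇒  r_C1 = 20/3 (r>0 drops 1)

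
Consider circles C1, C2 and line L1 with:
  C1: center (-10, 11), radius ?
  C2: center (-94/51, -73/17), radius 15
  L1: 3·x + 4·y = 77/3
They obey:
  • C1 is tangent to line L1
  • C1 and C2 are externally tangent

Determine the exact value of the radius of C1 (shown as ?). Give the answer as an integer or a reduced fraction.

7/3

1. [C1‖L1]  r_C1² − 49/9 = 0  ⇒  r_C1 = 7/3 (r>0 drops 1)
2. [ext C1·C2]  r_C1² + 30r_C1 − 679/9 = 0  ⇒  r_C1 = 7/3 (r>0 drops 1)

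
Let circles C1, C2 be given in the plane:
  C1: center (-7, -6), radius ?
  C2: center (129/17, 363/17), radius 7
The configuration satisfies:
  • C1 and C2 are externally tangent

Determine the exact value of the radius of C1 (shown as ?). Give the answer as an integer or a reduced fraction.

1. [ext C1·C2]  r_C1² + 14r_C1 − 912 = 0  ⇒  r_C1 = 24 (r>0 drops 1)

24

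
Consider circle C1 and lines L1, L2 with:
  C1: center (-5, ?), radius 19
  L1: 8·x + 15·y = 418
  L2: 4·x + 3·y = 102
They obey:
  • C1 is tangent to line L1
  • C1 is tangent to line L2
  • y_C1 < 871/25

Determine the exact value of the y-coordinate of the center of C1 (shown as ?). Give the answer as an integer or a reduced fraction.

1. [C1‖L1]  y_C1² − (916/15)y_C1 + 2343/5 = 0  ⇒  y_C1 = 9 or 781/15
2. [C1‖L2]  y_C1² − (244/3)y_C1 + 651 = 0  ⇒  y_C1 = 9 or 217/3

9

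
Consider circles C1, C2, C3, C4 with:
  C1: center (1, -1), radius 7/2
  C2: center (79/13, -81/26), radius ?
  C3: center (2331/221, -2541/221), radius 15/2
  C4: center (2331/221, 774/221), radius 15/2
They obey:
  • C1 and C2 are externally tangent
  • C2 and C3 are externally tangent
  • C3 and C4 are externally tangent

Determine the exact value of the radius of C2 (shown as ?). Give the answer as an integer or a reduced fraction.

2

1. [ext C1·C2]  r_C2² + 7r_C2 − 18 = 0  ⇒  r_C2 = 2 (r>0 drops 1)
2. [ext C2·C3]  r_C2² + 15r_C2 − 34 = 0  ⇒  r_C2 = 2 (r>0 drops 1)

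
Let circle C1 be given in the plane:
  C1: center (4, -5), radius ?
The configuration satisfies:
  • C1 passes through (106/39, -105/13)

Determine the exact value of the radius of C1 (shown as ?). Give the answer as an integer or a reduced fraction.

10/3

1. [C1∋P]  r_C1² − 100/9 = 0  ⇒  r_C1 = 10/3 (r>0 drops 1)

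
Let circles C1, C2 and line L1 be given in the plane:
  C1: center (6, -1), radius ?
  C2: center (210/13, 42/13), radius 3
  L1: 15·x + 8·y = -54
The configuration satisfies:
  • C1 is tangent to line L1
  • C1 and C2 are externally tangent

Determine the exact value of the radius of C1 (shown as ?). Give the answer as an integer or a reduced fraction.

8

1. [C1‖L1]  r_C1² − 64 = 0  ⇒  r_C1 = 8 (r>0 drops 1)
2. [ext C1·C2]  r_C1² + 6r_C1 − 112 = 0  ⇒  r_C1 = 8 (r>0 drops 1)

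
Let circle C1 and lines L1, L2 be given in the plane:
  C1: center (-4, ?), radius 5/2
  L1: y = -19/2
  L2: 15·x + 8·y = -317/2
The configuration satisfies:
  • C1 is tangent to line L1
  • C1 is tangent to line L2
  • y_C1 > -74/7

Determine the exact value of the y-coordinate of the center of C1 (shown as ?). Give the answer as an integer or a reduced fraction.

1. [C1‖L1]  y_C1² + 19y_C1 + 84 = 0  ⇒  y_C1 = -12 or -7
2. [C1‖L2]  y_C1² + (197/8)y_C1 + 987/8 = 0  ⇒  y_C1 = -141/8 or -7

-7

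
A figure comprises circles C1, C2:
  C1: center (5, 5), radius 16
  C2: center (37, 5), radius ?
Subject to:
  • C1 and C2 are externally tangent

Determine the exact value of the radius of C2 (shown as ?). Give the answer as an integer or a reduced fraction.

1. [ext C1·C2]  r_C2² + 32r_C2 − 768 = 0  ⇒  r_C2 = 16 (r>0 drops 1)

16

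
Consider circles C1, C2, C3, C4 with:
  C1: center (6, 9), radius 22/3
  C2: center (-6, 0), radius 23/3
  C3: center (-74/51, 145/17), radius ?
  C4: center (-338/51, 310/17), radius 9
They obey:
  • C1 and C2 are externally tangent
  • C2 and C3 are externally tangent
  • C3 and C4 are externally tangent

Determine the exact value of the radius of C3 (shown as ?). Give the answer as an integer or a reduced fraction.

1. [ext C2·C3]  r_C3² + (46/3)r_C3 − 104/3 = 0  ⇒  r_C3 = 2 (r>0 drops 1)
2. [ext C3·C4]  r_C3² + 18r_C3 − 40 = 0  ⇒  r_C3 = 2 (r>0 drops 1)

2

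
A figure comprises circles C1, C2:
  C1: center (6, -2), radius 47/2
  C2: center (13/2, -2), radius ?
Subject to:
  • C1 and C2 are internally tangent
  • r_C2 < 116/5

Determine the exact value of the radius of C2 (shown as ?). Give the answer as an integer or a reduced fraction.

1. [int C1,C2]  r_C2² − 47r_C2 + 552 = 0  ⇒  r_C2 = 23 or 24
2. given r_C2 < 116/5: keep 23

23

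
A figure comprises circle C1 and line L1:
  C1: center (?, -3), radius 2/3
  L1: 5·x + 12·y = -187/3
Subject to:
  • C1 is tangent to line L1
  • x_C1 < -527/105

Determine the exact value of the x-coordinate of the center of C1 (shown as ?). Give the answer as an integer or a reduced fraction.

-7

1. [C1‖L1]  x_C1² + (158/15)x_C1 + 371/15 = 0  ⇒  x_C1 = -7 or -53/15
2. given x_C1 < -527/105: keep -7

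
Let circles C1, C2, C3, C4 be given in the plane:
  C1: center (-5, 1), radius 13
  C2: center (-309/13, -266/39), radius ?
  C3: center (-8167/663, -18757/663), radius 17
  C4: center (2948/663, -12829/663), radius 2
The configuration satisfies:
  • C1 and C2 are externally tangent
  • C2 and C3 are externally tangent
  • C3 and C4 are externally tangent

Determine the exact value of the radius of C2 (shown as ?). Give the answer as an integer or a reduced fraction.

22/3

1. [ext C1·C2]  r_C2² + 26r_C2 − 2200/9 = 0  ⇒  r_C2 = 22/3 (r>0 drops 1)
2. [ext C2·C3]  r_C2² + 34r_C2 − 2728/9 = 0  ⇒  r_C2 = 22/3 (r>0 drops 1)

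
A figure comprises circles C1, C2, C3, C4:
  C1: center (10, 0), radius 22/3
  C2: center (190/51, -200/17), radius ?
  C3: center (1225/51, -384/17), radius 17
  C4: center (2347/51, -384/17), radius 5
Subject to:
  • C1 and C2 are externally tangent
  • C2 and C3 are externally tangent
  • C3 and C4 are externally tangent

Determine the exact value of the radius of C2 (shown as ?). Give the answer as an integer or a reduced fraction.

1. [ext C1·C2]  r_C2² + (44/3)r_C2 − 124 = 0  ⇒  r_C2 = 6 (r>0 drops 1)
2. [ext C2·C3]  r_C2² + 34r_C2 − 240 = 0  ⇒  r_C2 = 6 (r>0 drops 1)

6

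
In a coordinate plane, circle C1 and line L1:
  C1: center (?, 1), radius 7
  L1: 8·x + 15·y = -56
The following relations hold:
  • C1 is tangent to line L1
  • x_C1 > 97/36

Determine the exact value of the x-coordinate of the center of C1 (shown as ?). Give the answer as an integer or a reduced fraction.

6

1. [C1‖L1]  x_C1² + (71/4)x_C1 − 285/2 = 0  ⇒  x_C1 = -95/4 or 6
2. given x_C1 > 97/36: keep 6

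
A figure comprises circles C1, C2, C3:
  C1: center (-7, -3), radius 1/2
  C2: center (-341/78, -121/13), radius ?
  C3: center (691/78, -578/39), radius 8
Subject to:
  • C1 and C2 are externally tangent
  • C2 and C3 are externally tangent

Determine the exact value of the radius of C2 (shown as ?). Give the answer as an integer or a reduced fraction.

19/3

1. [ext C1·C2]  r_C2² + 1r_C2 − 418/9 = 0  ⇒  r_C2 = 19/3 (r>0 drops 1)
2. [ext C2·C3]  r_C2² + 16r_C2 − 1273/9 = 0  ⇒  r_C2 = 19/3 (r>0 drops 1)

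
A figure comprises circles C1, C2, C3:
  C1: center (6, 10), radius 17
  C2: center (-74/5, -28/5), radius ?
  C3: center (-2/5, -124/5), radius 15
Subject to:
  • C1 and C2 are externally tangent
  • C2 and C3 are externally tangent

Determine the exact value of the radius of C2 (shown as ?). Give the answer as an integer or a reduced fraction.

9

1. [ext C1·C2]  r_C2² + 34r_C2 − 387 = 0  ⇒  r_C2 = 9 (r>0 drops 1)
2. [ext C2·C3]  r_C2² + 30r_C2 − 351 = 0  ⇒  r_C2 = 9 (r>0 drops 1)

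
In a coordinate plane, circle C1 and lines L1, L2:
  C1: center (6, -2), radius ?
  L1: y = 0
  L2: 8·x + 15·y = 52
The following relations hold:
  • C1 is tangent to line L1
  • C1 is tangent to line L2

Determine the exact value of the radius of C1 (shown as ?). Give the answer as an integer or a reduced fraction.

2

1. [C1‖L1]  r_C1² − 4 = 0  ⇒  r_C1 = 2 (r>0 drops 1)
2. [C1‖L2]  r_C1² − 4 = 0  ⇒  r_C1 = 2 (r>0 drops 1)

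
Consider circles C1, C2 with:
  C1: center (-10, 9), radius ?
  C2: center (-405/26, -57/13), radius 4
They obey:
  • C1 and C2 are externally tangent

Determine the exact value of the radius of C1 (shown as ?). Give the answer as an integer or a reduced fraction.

1. [ext C1·C2]  r_C1² + 8r_C1 − 777/4 = 0  ⇒  r_C1 = 21/2 (r>0 drops 1)

21/2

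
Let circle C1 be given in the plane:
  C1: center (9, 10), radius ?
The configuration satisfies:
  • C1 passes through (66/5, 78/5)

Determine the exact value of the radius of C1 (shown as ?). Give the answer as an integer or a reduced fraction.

1. [C1∋P]  r_C1² − 49 = 0  ⇒  r_C1 = 7 (r>0 drops 1)

7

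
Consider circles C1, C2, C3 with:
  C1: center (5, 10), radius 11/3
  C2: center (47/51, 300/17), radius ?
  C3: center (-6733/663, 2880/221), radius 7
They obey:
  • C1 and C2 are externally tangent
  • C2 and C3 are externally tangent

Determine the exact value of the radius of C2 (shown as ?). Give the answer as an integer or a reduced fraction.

1. [ext C1·C2]  r_C2² + (22/3)r_C2 − 185/3 = 0  ⇒  r_C2 = 5 (r>0 drops 1)
2. [ext C2·C3]  r_C2² + 14r_C2 − 95 = 0  ⇒  r_C2 = 5 (r>0 drops 1)

5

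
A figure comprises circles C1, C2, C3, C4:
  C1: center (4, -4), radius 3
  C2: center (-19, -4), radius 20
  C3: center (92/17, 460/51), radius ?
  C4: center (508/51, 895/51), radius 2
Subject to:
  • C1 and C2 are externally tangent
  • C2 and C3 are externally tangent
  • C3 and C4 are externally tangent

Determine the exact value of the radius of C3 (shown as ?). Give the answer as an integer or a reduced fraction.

23/3

1. [ext C2·C3]  r_C3² + 40r_C3 − 3289/9 = 0  ⇒  r_C3 = 23/3 (r>0 drops 1)
2. [ext C3·C4]  r_C3² + 4r_C3 − 805/9 = 0  ⇒  r_C3 = 23/3 (r>0 drops 1)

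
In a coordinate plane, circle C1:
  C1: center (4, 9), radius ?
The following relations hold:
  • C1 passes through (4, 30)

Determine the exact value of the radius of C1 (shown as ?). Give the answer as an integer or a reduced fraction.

1. [C1∋P]  r_C1² − 441 = 0  ⇒  r_C1 = 21 (r>0 drops 1)

21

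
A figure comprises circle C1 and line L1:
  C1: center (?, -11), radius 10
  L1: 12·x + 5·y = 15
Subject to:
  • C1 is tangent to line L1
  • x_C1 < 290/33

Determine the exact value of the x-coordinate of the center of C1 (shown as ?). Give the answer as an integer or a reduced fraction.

-5

1. [C1‖L1]  x_C1² − (35/3)x_C1 − 250/3 = 0  ⇒  x_C1 = -5 or 50/3
2. given x_C1 < 290/33: keep -5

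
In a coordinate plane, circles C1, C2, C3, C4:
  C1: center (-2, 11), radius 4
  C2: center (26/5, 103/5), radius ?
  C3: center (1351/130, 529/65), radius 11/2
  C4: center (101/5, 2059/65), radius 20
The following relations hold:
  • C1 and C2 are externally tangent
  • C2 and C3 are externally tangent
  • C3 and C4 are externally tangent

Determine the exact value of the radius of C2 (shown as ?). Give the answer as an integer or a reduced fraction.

1. [ext C1·C2]  r_C2² + 8r_C2 − 128 = 0  ⇒  r_C2 = 8 (r>0 drops 1)
2. [ext C2·C3]  r_C2² + 11r_C2 − 152 = 0  ⇒  r_C2 = 8 (r>0 drops 1)

8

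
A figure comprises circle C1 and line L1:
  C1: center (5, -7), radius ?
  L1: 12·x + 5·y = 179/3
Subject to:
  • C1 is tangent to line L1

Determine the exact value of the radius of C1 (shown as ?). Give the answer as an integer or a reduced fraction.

8/3

1. [C1‖L1]  r_C1² − 64/9 = 0  ⇒  r_C1 = 8/3 (r>0 drops 1)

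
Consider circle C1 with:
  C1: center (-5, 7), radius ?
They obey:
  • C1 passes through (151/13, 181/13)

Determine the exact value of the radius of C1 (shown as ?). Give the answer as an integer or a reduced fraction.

1. [C1∋P]  r_C1² − 324 = 0  ⇒  r_C1 = 18 (r>0 drops 1)

18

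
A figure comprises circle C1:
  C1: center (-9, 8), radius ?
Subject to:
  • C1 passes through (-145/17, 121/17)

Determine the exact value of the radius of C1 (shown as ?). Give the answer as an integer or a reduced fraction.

1. [C1∋P]  r_C1² − 1 = 0  ⇒  r_C1 = 1 (r>0 drops 1)

1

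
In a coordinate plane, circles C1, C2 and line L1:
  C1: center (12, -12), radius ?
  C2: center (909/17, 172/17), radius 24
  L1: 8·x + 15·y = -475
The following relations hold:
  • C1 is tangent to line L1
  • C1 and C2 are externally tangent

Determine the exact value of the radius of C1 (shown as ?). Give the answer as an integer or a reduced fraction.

1. [C1‖L1]  r_C1² − 529 = 0  ⇒  r_C1 = 23 (r>0 drops 1)
2. [ext C1·C2]  r_C1² + 48r_C1 − 1633 = 0  ⇒  r_C1 = 23 (r>0 drops 1)

23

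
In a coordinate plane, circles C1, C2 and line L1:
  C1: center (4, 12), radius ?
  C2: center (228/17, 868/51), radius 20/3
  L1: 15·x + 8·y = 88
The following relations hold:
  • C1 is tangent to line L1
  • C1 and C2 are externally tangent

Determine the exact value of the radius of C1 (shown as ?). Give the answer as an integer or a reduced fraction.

4

1. [C1‖L1]  r_C1² − 16 = 0  ⇒  r_C1 = 4 (r>0 drops 1)
2. [ext C1·C2]  r_C1² + (40/3)r_C1 − 208/3 = 0  ⇒  r_C1 = 4 (r>0 drops 1)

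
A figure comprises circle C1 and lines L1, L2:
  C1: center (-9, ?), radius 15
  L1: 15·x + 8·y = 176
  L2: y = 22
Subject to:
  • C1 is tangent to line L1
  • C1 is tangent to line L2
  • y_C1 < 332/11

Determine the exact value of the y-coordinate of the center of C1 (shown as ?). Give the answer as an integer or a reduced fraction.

1. [C1‖L1]  y_C1² − (311/4)y_C1 + 1981/4 = 0  ⇒  y_C1 = 7 or 283/4
2. [C1‖L2]  y_C1² − 44y_C1 + 259 = 0  ⇒  y_C1 = 7 or 37

7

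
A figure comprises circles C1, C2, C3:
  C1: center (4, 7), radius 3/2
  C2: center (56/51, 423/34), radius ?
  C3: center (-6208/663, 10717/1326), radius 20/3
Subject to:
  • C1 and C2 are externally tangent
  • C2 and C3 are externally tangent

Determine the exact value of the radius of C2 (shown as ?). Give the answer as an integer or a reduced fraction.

14/3

1. [ext C1·C2]  r_C2² + 3r_C2 − 322/9 = 0  ⇒  r_C2 = 14/3 (r>0 drops 1)
2. [ext C2·C3]  r_C2² + (40/3)r_C2 − 84 = 0  ⇒  r_C2 = 14/3 (r>0 drops 1)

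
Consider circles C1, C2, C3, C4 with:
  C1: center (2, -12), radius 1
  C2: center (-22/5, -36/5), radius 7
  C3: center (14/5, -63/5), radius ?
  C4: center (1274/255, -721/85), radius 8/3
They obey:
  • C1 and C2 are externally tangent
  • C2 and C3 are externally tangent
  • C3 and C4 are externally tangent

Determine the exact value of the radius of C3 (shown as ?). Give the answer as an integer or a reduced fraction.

2

1. [ext C2·C3]  r_C3² + 14r_C3 − 32 = 0  ⇒  r_C3 = 2 (r>0 drops 1)
2. [ext C3·C4]  r_C3² + (16/3)r_C3 − 44/3 = 0  ⇒  r_C3 = 2 (r>0 drops 1)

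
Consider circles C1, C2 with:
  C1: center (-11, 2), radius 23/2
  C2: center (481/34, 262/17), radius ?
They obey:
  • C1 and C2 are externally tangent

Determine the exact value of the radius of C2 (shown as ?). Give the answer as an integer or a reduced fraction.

1. [ext C1·C2]  r_C2² + 23r_C2 − 680 = 0  ⇒  r_C2 = 17 (r>0 drops 1)

17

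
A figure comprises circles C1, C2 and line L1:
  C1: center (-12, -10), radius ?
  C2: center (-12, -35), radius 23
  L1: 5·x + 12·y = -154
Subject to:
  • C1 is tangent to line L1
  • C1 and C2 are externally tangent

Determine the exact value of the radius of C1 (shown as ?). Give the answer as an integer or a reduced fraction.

2

1. [C1‖L1]  r_C1² − 4 = 0  ⇒  r_C1 = 2 (r>0 drops 1)
2. [ext C1·C2]  r_C1² + 46r_C1 − 96 = 0  ⇒  r_C1 = 2 (r>0 drops 1)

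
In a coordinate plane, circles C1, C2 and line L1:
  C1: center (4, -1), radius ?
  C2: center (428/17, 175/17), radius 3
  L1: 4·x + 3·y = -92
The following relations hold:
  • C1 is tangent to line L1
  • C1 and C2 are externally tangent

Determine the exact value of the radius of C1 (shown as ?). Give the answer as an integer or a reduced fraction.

21

1. [C1‖L1]  r_C1² − 441 = 0  ⇒  r_C1 = 21 (r>0 drops 1)
2. [ext C1·C2]  r_C1² + 6r_C1 − 567 = 0  ⇒  r_C1 = 21 (r>0 drops 1)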